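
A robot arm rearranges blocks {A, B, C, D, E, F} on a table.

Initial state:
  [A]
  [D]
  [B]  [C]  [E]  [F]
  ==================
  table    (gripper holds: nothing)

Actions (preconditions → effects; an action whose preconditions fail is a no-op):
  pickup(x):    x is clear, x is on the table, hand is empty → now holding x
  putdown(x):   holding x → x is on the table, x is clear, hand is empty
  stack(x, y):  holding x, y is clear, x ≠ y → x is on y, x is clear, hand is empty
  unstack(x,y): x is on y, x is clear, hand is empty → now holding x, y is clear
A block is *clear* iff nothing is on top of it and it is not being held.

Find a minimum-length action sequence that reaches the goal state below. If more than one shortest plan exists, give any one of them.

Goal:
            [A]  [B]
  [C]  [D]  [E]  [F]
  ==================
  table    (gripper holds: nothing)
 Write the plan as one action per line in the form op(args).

unstack(A, D)
stack(A, E)
unstack(D, B)
putdown(D)
pickup(B)
stack(B, F)

step 1 (unstack(A, D)): towers=[B/D; C; E; F] holding=A
step 2 (stack(A, E)): towers=[B/D; C; E/A; F] holding=-
step 3 (unstack(D, B)): towers=[B; C; E/A; F] holding=D
step 4 (putdown(D)): towers=[B; C; D; E/A; F] holding=-
step 5 (pickup(B)): towers=[C; D; E/A; F] holding=B
step 6 (stack(B, F)): towers=[C; D; E/A; F/B] holding=-
goal check: towers=[C; D; E/A; F/B] holding=- — reached (length 6, optimal by BFS)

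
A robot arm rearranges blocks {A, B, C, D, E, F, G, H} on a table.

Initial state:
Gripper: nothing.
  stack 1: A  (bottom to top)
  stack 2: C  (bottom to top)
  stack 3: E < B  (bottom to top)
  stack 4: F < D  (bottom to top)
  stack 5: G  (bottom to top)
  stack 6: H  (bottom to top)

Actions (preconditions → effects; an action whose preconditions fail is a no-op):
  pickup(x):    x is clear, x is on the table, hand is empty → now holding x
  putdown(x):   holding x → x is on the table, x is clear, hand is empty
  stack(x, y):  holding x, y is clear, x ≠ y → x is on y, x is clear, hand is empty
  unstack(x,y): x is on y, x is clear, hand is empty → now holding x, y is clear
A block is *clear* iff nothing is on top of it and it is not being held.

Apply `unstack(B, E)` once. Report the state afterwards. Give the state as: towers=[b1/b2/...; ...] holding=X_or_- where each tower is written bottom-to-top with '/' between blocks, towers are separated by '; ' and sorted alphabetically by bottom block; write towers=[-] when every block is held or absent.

before: towers=[A; C; E/B; F/D; G; H] holding=-
pre[unstack(B, E)]: on(B,E) ✓, clear(B) ✓, handempty ✓
all met → apply unstack(B, E)
after:  towers=[A; C; E; F/D; G; H] holding=B

towers=[A; C; E; F/D; G; H] holding=B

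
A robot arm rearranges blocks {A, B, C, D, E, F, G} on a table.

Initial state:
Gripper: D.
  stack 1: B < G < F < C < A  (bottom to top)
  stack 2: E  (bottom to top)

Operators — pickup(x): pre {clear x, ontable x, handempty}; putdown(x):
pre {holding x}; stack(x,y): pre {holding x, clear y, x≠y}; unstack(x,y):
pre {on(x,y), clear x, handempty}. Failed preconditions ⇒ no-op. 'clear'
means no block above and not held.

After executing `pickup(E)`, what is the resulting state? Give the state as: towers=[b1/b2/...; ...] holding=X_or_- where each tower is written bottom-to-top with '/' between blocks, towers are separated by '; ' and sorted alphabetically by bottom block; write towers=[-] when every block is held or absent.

before: towers=[B/G/F/C/A; E] holding=D
pre[pickup(E)]: clear(E) yes, ontable(E) yes, handempty no
handempty unmet → pickup(E) is a no-op
after:  towers=[B/G/F/C/A; E] holding=D

towers=[B/G/F/C/A; E] holding=D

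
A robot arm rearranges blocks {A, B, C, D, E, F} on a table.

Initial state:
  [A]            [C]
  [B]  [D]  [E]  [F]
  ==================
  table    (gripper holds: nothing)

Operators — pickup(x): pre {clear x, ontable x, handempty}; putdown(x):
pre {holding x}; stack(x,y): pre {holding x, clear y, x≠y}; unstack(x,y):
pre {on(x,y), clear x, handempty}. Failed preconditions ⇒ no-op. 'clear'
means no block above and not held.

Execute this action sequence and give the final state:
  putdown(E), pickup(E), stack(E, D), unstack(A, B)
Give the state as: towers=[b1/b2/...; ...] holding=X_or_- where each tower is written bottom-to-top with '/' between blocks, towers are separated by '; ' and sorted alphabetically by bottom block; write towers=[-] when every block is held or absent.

step 1 (putdown(E)) [no-op]: towers=[B/A; D; E; F/C] holding=-
step 2 (pickup(E)): towers=[B/A; D; F/C] holding=E
step 3 (stack(E, D)): towers=[B/A; D/E; F/C] holding=-
step 4 (unstack(A, B)): towers=[B; D/E; F/C] holding=A

towers=[B; D/E; F/C] holding=A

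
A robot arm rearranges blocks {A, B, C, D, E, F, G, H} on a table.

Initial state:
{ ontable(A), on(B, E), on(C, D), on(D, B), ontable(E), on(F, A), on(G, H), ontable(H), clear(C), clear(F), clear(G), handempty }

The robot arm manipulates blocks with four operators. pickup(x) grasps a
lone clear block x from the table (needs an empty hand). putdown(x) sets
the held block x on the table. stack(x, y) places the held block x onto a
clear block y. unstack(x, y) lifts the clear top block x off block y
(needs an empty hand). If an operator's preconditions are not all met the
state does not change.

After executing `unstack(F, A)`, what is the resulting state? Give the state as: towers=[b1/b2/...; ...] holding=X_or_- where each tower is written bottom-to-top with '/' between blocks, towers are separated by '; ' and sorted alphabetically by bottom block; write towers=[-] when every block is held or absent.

before: towers=[A/F; E/B/D/C; H/G] holding=-
pre[unstack(F, A)]: on(F,A) yes, clear(F) yes, handempty yes
all met → apply unstack(F, A)
after:  towers=[A; E/B/D/C; H/G] holding=F

towers=[A; E/B/D/C; H/G] holding=F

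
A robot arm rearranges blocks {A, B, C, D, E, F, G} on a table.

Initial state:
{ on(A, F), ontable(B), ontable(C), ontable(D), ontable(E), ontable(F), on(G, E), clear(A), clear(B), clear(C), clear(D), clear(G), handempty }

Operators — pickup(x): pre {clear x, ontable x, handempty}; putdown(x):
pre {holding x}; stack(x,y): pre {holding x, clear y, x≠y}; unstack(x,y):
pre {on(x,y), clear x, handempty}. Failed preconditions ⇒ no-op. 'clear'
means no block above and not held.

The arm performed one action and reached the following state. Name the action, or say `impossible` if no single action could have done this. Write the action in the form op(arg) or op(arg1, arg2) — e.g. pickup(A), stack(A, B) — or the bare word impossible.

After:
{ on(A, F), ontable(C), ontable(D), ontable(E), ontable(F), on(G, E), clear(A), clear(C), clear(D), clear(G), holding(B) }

target: towers=[C; D; E/G; F/A] holding=B
         pickup(B) → towers=[C; D; E/G; F/A] holding=B  ← match
     unstack(G, E) → towers=[B; C; D; E; F/A] holding=G
         pickup(D) → towers=[B; C; E/G; F/A] holding=D
     unstack(A, F) → towers=[B; C; D; E/G; F] holding=A
         pickup(C) → towers=[B; D; E/G; F/A] holding=C

pickup(B)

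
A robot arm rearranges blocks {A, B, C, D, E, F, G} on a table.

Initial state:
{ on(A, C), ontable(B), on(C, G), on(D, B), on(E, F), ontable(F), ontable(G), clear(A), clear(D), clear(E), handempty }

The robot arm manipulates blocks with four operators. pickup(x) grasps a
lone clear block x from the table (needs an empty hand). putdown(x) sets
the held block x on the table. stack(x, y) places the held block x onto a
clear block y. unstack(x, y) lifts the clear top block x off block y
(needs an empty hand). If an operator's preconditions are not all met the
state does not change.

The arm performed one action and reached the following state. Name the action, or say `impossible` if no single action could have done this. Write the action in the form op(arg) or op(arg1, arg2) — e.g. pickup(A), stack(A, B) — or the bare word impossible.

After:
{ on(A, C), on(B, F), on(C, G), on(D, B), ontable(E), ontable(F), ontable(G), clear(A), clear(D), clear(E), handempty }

target: towers=[E; F/B/D; G/C/A] holding=-
     unstack(D, B) → towers=[B; F/E; G/C/A] holding=D
     unstack(A, C) → towers=[B/D; F/E; G/C] holding=A
     unstack(E, F) → towers=[B/D; F; G/C/A] holding=E
none of the 3 applicable actions match → impossible

impossible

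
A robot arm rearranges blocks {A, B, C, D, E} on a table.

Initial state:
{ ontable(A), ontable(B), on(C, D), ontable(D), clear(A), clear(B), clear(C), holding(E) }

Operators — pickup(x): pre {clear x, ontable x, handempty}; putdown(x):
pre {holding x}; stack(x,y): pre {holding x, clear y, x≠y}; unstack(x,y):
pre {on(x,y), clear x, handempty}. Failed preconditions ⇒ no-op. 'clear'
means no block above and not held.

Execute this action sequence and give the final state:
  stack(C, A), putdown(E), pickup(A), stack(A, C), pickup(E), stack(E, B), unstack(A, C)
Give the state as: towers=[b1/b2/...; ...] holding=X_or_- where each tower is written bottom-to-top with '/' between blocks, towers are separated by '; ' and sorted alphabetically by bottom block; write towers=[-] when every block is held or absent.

step 1 (stack(C, A)) [no-op]: towers=[A; B; D/C] holding=E
step 2 (putdown(E)): towers=[A; B; D/C; E] holding=-
step 3 (pickup(A)): towers=[B; D/C; E] holding=A
step 4 (stack(A, C)): towers=[B; D/C/A; E] holding=-
step 5 (pickup(E)): towers=[B; D/C/A] holding=E
step 6 (stack(E, B)): towers=[B/E; D/C/A] holding=-
step 7 (unstack(A, C)): towers=[B/E; D/C] holding=A

towers=[B/E; D/C] holding=A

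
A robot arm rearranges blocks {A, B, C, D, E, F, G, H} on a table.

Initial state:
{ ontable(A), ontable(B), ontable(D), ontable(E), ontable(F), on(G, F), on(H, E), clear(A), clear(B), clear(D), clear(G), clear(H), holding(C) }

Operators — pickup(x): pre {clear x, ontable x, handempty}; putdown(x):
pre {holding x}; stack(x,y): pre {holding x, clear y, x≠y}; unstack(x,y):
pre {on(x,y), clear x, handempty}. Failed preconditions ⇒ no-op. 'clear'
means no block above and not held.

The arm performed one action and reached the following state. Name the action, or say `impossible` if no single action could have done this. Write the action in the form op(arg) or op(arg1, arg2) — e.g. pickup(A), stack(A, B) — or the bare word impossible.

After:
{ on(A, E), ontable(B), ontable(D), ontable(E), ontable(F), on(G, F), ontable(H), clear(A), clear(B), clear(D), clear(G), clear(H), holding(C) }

impossible

target: towers=[B; D; E/A; F/G; H] holding=C
        putdown(C) → towers=[A; B; C; D; E/H; F/G] holding=-
       stack(C, G) → towers=[A; B; D; E/H; F/G/C] holding=-
       stack(C, A) → towers=[A/C; B; D; E/H; F/G] holding=-
       stack(C, H) → towers=[A; B; D; E/H/C; F/G] holding=-
       stack(C, B) → towers=[A; B/C; D; E/H; F/G] holding=-
       stack(C, D) → towers=[A; B; D/C; E/H; F/G] holding=-
none of the 6 applicable actions match → impossible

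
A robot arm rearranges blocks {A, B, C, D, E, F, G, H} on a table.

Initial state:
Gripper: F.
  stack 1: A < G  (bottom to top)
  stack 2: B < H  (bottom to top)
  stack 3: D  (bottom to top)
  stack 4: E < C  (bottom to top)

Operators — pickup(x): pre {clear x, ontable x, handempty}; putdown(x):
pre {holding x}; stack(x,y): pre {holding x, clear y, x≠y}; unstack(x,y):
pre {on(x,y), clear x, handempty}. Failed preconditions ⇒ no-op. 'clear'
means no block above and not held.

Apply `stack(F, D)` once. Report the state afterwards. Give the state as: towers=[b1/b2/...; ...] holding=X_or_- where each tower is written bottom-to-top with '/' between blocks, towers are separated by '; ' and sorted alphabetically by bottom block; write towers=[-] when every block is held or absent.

towers=[A/G; B/H; D/F; E/C] holding=-

before: towers=[A/G; B/H; D; E/C] holding=F
pre[stack(F, D)]: holding(F) ✓, clear(D) ✓, F≠D ✓
all met → apply stack(F, D)
after:  towers=[A/G; B/H; D/F; E/C] holding=-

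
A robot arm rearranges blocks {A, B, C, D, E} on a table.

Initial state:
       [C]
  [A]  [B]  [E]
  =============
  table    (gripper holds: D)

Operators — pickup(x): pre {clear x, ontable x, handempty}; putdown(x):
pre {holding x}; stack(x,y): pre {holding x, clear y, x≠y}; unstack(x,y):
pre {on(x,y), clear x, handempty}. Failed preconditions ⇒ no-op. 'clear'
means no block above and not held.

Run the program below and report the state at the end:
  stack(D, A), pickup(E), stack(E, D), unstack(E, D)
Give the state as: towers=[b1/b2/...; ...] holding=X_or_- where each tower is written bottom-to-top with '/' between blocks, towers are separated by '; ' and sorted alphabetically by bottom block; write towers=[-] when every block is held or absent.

step 1 (stack(D, A)): towers=[A/D; B/C; E] holding=-
step 2 (pickup(E)): towers=[A/D; B/C] holding=E
step 3 (stack(E, D)): towers=[A/D/E; B/C] holding=-
step 4 (unstack(E, D)): towers=[A/D; B/C] holding=E

towers=[A/D; B/C] holding=E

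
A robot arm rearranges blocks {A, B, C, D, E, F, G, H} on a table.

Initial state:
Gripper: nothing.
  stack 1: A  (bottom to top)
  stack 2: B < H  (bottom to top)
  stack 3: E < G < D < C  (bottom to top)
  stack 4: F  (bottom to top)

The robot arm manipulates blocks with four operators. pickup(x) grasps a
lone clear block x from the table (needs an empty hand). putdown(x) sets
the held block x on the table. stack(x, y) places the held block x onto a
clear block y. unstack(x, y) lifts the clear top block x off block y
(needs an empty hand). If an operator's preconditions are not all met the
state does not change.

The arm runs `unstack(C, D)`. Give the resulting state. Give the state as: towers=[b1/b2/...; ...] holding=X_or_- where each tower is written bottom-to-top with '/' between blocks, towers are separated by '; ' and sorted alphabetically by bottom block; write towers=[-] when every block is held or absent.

before: towers=[A; B/H; E/G/D/C; F] holding=-
pre[unstack(C, D)]: on(C,D) ✓, clear(C) ✓, handempty ✓
all met → apply unstack(C, D)
after:  towers=[A; B/H; E/G/D; F] holding=C

towers=[A; B/H; E/G/D; F] holding=C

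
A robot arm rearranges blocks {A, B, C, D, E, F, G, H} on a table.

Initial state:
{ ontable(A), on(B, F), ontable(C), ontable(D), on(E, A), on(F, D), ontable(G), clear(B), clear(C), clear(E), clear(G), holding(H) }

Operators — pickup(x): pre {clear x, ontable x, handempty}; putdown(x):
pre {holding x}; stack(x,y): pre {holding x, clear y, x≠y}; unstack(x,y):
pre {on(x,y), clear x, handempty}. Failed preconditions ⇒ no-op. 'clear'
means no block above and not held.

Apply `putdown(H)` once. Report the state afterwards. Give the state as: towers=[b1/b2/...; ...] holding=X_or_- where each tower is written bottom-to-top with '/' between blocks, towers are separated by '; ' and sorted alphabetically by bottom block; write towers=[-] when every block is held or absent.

towers=[A/E; C; D/F/B; G; H] holding=-

before: towers=[A/E; C; D/F/B; G] holding=H
pre[putdown(H)]: holding(H) ✓
all met → apply putdown(H)
after:  towers=[A/E; C; D/F/B; G; H] holding=-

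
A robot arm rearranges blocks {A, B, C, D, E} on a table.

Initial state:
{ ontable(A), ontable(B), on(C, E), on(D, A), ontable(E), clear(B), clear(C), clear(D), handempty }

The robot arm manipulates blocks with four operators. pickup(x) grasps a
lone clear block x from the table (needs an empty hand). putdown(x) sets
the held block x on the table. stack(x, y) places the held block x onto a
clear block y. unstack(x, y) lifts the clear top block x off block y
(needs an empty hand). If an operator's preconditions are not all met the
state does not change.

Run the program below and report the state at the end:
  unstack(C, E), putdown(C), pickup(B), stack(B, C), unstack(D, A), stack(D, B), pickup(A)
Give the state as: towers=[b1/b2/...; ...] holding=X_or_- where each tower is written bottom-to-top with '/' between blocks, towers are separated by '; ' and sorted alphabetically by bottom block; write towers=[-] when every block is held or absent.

step 1 (unstack(C, E)): towers=[A/D; B; E] holding=C
step 2 (putdown(C)): towers=[A/D; B; C; E] holding=-
step 3 (pickup(B)): towers=[A/D; C; E] holding=B
step 4 (stack(B, C)): towers=[A/D; C/B; E] holding=-
step 5 (unstack(D, A)): towers=[A; C/B; E] holding=D
step 6 (stack(D, B)): towers=[A; C/B/D; E] holding=-
step 7 (pickup(A)): towers=[C/B/D; E] holding=A

towers=[C/B/D; E] holding=A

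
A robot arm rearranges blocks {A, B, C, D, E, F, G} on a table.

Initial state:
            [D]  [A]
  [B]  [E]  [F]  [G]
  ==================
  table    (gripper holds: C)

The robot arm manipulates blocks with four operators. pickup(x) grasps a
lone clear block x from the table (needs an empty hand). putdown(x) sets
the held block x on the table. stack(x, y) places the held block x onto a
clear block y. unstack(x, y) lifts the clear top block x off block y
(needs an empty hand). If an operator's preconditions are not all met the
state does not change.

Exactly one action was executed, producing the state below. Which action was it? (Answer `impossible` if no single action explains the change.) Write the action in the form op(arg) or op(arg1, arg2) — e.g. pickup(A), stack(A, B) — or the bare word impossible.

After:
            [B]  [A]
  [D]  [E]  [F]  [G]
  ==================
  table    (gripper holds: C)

target: towers=[D; E; F/B; G/A] holding=C
        putdown(C) → towers=[B; C; E; F/D; G/A] holding=-
       stack(C, B) → towers=[B/C; E; F/D; G/A] holding=-
       stack(C, D) → towers=[B; E; F/D/C; G/A] holding=-
       stack(C, A) → towers=[B; E; F/D; G/A/C] holding=-
       stack(C, E) → towers=[B; E/C; F/D; G/A] holding=-
none of the 5 applicable actions match → impossible

impossible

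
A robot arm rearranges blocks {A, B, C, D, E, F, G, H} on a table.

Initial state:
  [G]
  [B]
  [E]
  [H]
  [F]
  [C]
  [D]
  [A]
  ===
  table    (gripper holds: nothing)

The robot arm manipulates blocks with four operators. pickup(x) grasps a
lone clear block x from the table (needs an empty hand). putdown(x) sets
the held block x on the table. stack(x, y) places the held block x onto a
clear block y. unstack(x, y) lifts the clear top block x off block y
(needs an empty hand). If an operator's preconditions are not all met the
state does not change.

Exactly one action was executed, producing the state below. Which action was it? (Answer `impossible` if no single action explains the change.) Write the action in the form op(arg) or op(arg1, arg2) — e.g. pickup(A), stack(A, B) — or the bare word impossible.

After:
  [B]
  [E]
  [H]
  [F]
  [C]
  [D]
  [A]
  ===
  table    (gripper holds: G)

target: towers=[A/D/C/F/H/E/B] holding=G
     unstack(G, B) → towers=[A/D/C/F/H/E/B] holding=G  ← match

unstack(G, B)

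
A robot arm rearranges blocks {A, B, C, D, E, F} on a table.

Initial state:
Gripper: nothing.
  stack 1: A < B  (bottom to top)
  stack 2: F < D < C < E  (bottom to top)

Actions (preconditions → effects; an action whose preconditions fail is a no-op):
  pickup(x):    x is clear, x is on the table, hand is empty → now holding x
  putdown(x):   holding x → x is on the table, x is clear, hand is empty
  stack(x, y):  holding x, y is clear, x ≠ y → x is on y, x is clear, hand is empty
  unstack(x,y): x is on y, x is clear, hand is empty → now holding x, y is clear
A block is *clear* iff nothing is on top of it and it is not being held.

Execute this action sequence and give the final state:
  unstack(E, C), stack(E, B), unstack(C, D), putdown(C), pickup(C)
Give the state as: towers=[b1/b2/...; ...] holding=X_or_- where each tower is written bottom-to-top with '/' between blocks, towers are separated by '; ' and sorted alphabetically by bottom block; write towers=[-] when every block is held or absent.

step 1 (unstack(E, C)): towers=[A/B; F/D/C] holding=E
step 2 (stack(E, B)): towers=[A/B/E; F/D/C] holding=-
step 3 (unstack(C, D)): towers=[A/B/E; F/D] holding=C
step 4 (putdown(C)): towers=[A/B/E; C; F/D] holding=-
step 5 (pickup(C)): towers=[A/B/E; F/D] holding=C

towers=[A/B/E; F/D] holding=C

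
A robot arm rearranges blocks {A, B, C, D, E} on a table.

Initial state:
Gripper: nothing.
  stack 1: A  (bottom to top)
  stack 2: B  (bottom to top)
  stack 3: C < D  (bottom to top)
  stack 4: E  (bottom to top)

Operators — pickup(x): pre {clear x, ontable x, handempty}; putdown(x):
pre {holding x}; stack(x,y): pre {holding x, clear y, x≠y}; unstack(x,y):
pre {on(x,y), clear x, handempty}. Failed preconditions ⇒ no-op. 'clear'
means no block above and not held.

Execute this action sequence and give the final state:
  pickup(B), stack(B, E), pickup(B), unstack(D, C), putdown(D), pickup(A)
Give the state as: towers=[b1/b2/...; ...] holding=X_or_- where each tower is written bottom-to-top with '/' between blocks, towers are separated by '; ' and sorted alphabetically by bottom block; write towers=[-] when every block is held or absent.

towers=[C; D; E/B] holding=A

step 1 (pickup(B)): towers=[A; C/D; E] holding=B
step 2 (stack(B, E)): towers=[A; C/D; E/B] holding=-
step 3 (pickup(B)) [no-op]: towers=[A; C/D; E/B] holding=-
step 4 (unstack(D, C)): towers=[A; C; E/B] holding=D
step 5 (putdown(D)): towers=[A; C; D; E/B] holding=-
step 6 (pickup(A)): towers=[C; D; E/B] holding=A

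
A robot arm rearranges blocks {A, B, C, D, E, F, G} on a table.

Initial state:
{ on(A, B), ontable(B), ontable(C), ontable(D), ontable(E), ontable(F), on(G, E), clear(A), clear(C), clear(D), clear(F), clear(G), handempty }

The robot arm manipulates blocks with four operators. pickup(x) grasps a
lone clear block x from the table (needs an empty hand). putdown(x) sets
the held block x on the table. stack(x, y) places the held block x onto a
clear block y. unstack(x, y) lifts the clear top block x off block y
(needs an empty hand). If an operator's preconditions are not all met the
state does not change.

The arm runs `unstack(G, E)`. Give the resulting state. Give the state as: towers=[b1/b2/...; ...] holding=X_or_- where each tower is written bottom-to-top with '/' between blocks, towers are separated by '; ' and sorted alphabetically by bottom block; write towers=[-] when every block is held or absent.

before: towers=[B/A; C; D; E/G; F] holding=-
pre[unstack(G, E)]: on(G,E) ok, clear(G) ok, handempty ok
all met → apply unstack(G, E)
after:  towers=[B/A; C; D; E; F] holding=G

towers=[B/A; C; D; E; F] holding=G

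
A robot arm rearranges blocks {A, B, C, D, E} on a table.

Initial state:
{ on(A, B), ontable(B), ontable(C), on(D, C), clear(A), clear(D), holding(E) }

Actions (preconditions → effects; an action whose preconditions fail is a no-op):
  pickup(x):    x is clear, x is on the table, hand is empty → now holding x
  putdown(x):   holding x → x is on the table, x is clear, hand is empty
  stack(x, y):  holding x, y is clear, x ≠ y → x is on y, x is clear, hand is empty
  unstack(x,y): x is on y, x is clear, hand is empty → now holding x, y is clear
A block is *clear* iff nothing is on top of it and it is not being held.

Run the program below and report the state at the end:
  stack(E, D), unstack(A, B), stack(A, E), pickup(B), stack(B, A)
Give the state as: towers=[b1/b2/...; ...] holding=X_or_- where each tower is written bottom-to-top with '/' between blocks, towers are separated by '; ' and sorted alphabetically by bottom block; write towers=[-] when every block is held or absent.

towers=[C/D/E/A/B] holding=-

step 1 (stack(E, D)): towers=[B/A; C/D/E] holding=-
step 2 (unstack(A, B)): towers=[B; C/D/E] holding=A
step 3 (stack(A, E)): towers=[B; C/D/E/A] holding=-
step 4 (pickup(B)): towers=[C/D/E/A] holding=B
step 5 (stack(B, A)): towers=[C/D/E/A/B] holding=-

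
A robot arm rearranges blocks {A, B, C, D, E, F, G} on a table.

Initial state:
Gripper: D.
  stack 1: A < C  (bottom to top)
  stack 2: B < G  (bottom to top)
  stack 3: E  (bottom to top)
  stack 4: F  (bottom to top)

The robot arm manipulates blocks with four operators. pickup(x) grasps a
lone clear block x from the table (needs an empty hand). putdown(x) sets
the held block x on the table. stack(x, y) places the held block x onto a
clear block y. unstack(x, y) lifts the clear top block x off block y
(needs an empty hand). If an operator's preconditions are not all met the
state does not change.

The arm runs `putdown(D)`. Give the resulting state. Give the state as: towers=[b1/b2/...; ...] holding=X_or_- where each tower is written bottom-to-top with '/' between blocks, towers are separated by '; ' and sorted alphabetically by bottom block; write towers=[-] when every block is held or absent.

before: towers=[A/C; B/G; E; F] holding=D
pre[putdown(D)]: holding(D) ✓
all met → apply putdown(D)
after:  towers=[A/C; B/G; D; E; F] holding=-

towers=[A/C; B/G; D; E; F] holding=-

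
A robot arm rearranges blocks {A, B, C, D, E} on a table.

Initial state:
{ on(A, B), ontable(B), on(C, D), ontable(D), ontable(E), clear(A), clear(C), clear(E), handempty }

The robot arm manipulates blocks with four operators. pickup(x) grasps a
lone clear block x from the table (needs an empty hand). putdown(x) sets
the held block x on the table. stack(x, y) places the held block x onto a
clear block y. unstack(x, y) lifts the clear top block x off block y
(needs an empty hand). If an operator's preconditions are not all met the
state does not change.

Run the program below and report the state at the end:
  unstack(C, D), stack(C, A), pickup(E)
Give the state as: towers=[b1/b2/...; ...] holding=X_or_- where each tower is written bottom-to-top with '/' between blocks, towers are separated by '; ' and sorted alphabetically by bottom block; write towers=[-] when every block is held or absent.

step 1 (unstack(C, D)): towers=[B/A; D; E] holding=C
step 2 (stack(C, A)): towers=[B/A/C; D; E] holding=-
step 3 (pickup(E)): towers=[B/A/C; D] holding=E

towers=[B/A/C; D] holding=E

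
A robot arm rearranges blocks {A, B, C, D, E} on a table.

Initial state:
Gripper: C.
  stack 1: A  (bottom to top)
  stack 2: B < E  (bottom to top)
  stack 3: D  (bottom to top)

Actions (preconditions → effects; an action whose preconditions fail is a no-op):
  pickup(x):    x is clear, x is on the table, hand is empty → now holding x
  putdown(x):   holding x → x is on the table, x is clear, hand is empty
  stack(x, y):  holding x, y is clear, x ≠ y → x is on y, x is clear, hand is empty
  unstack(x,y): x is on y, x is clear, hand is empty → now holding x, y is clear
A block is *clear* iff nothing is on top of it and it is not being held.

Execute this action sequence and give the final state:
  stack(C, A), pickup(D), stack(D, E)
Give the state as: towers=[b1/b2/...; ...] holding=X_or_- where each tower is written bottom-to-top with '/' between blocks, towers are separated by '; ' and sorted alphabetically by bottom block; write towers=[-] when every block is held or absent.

step 1 (stack(C, A)): towers=[A/C; B/E; D] holding=-
step 2 (pickup(D)): towers=[A/C; B/E] holding=D
step 3 (stack(D, E)): towers=[A/C; B/E/D] holding=-

towers=[A/C; B/E/D] holding=-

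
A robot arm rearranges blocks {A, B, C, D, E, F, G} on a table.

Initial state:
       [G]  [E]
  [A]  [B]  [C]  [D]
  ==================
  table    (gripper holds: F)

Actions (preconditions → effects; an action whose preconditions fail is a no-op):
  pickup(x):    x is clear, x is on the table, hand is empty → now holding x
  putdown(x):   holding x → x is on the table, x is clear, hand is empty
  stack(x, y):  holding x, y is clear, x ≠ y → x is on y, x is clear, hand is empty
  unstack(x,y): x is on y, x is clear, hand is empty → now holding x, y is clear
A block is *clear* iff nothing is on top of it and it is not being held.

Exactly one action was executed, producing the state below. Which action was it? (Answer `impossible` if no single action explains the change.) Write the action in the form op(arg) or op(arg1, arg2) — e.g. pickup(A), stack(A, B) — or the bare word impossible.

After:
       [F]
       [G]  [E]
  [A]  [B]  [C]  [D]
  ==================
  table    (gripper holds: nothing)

stack(F, G)

target: towers=[A; B/G/F; C/E; D] holding=-
        putdown(F) → towers=[A; B/G; C/E; D; F] holding=-
       stack(F, G) → towers=[A; B/G/F; C/E; D] holding=-  ← match
       stack(F, D) → towers=[A; B/G; C/E; D/F] holding=-
       stack(F, A) → towers=[A/F; B/G; C/E; D] holding=-
       stack(F, E) → towers=[A; B/G; C/E/F; D] holding=-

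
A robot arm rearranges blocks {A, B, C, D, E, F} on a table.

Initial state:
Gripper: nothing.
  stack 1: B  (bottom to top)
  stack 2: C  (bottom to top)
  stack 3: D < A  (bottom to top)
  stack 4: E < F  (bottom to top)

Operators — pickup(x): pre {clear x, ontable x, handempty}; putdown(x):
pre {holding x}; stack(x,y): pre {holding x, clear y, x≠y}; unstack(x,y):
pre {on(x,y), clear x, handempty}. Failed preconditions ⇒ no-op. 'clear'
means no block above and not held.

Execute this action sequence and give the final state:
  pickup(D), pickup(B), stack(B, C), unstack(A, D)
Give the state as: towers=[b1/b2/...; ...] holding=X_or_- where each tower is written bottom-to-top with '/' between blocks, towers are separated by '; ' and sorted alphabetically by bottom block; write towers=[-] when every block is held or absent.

towers=[C/B; D; E/F] holding=A

step 1 (pickup(D)) [no-op]: towers=[B; C; D/A; E/F] holding=-
step 2 (pickup(B)): towers=[C; D/A; E/F] holding=B
step 3 (stack(B, C)): towers=[C/B; D/A; E/F] holding=-
step 4 (unstack(A, D)): towers=[C/B; D; E/F] holding=A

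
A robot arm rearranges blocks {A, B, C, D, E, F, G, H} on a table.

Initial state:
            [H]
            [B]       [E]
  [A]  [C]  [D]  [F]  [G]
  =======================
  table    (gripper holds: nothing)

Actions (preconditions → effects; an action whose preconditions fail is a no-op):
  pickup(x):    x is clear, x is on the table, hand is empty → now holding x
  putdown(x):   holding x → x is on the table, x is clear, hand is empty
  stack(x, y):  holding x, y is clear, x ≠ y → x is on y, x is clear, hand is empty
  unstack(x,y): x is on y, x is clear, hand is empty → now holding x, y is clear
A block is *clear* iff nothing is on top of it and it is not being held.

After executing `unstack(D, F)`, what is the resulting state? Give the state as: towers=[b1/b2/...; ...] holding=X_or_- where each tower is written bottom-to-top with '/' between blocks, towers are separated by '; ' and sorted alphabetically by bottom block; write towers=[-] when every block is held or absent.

towers=[A; C; D/B/H; F; G/E] holding=-

before: towers=[A; C; D/B/H; F; G/E] holding=-
pre[unstack(D, F)]: on(D,F) ✗, clear(D) ✗, handempty ✓
on(D,F), clear(D) unmet → unstack(D, F) is a no-op
after:  towers=[A; C; D/B/H; F; G/E] holding=-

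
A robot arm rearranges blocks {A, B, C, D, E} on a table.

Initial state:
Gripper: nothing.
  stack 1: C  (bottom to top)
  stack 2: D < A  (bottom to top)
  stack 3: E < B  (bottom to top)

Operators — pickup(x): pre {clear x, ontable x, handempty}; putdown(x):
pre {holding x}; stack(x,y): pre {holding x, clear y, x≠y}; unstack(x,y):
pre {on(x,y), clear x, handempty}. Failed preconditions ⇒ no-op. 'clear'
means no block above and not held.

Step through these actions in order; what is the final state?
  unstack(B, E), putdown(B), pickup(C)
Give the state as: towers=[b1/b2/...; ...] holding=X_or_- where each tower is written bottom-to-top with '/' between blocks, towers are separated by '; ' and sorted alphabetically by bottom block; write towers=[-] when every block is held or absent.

towers=[B; D/A; E] holding=C

step 1 (unstack(B, E)): towers=[C; D/A; E] holding=B
step 2 (putdown(B)): towers=[B; C; D/A; E] holding=-
step 3 (pickup(C)): towers=[B; D/A; E] holding=C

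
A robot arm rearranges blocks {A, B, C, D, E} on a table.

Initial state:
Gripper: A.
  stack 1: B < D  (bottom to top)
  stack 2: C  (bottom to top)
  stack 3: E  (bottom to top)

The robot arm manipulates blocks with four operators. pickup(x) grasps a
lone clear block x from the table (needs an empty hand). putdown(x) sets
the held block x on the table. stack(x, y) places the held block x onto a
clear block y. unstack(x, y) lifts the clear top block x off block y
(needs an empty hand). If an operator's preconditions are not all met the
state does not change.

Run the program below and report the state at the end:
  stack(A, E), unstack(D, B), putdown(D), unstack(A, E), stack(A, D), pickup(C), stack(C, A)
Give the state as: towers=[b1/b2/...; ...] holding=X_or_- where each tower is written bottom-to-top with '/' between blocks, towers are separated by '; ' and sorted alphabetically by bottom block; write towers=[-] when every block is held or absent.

towers=[B; D/A/C; E] holding=-

step 1 (stack(A, E)): towers=[B/D; C; E/A] holding=-
step 2 (unstack(D, B)): towers=[B; C; E/A] holding=D
step 3 (putdown(D)): towers=[B; C; D; E/A] holding=-
step 4 (unstack(A, E)): towers=[B; C; D; E] holding=A
step 5 (stack(A, D)): towers=[B; C; D/A; E] holding=-
step 6 (pickup(C)): towers=[B; D/A; E] holding=C
step 7 (stack(C, A)): towers=[B; D/A/C; E] holding=-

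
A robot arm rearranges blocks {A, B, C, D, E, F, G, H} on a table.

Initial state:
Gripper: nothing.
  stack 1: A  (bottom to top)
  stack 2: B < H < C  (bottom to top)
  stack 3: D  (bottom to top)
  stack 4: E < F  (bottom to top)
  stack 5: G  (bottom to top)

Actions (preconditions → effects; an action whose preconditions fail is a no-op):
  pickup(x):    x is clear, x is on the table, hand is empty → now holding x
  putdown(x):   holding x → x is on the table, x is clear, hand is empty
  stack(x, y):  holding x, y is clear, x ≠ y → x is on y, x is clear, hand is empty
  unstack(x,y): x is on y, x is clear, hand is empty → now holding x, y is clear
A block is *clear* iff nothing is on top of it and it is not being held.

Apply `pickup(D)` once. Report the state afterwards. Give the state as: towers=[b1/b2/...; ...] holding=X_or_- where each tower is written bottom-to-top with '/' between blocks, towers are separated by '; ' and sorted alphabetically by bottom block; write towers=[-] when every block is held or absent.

before: towers=[A; B/H/C; D; E/F; G] holding=-
pre[pickup(D)]: clear(D) yes, ontable(D) yes, handempty yes
all met → apply pickup(D)
after:  towers=[A; B/H/C; E/F; G] holding=D

towers=[A; B/H/C; E/F; G] holding=D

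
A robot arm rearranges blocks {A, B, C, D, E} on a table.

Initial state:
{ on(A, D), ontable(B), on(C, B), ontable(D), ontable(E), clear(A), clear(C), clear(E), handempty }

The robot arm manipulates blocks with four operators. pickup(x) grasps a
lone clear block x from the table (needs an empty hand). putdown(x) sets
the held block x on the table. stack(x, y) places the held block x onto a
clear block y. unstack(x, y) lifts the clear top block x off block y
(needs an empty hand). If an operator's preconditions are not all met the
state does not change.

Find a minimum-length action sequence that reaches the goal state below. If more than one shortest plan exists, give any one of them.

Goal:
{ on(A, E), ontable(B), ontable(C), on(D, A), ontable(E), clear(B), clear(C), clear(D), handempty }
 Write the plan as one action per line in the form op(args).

step 1 (unstack(A, D)): towers=[B/C; D; E] holding=A
step 2 (stack(A, E)): towers=[B/C; D; E/A] holding=-
step 3 (pickup(D)): towers=[B/C; E/A] holding=D
step 4 (stack(D, A)): towers=[B/C; E/A/D] holding=-
step 5 (unstack(C, B)): towers=[B; E/A/D] holding=C
step 6 (putdown(C)): towers=[B; C; E/A/D] holding=-
goal check: towers=[B; C; E/A/D] holding=- — reached (length 6, optimal by BFS)

unstack(A, D)
stack(A, E)
pickup(D)
stack(D, A)
unstack(C, B)
putdown(C)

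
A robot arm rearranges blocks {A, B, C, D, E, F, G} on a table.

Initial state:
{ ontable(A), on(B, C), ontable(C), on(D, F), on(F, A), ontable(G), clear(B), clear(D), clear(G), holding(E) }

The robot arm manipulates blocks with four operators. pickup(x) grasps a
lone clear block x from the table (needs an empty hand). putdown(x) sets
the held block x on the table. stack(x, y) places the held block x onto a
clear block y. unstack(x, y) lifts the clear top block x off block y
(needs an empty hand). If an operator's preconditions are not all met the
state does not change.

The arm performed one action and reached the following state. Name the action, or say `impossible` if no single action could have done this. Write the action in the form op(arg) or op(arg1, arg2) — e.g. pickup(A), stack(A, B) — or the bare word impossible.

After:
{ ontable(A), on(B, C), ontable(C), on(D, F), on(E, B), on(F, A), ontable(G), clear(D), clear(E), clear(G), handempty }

target: towers=[A/F/D; C/B/E; G] holding=-
        putdown(E) → towers=[A/F/D; C/B; E; G] holding=-
       stack(E, B) → towers=[A/F/D; C/B/E; G] holding=-  ← match
       stack(E, G) → towers=[A/F/D; C/B; G/E] holding=-
       stack(E, D) → towers=[A/F/D/E; C/B; G] holding=-

stack(E, B)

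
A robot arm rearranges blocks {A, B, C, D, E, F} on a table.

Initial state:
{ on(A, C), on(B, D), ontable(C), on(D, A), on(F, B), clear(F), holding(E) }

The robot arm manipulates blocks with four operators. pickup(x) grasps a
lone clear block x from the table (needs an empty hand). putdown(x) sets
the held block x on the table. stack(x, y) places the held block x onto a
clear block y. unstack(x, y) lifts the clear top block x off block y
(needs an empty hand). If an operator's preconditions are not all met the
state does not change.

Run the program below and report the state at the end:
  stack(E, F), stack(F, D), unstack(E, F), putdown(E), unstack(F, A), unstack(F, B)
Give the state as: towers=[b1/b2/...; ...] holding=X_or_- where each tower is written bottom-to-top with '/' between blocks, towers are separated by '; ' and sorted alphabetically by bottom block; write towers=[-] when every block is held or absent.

step 1 (stack(E, F)): towers=[C/A/D/B/F/E] holding=-
step 2 (stack(F, D)) [no-op]: towers=[C/A/D/B/F/E] holding=-
step 3 (unstack(E, F)): towers=[C/A/D/B/F] holding=E
step 4 (putdown(E)): towers=[C/A/D/B/F; E] holding=-
step 5 (unstack(F, A)) [no-op]: towers=[C/A/D/B/F; E] holding=-
step 6 (unstack(F, B)): towers=[C/A/D/B; E] holding=F

towers=[C/A/D/B; E] holding=F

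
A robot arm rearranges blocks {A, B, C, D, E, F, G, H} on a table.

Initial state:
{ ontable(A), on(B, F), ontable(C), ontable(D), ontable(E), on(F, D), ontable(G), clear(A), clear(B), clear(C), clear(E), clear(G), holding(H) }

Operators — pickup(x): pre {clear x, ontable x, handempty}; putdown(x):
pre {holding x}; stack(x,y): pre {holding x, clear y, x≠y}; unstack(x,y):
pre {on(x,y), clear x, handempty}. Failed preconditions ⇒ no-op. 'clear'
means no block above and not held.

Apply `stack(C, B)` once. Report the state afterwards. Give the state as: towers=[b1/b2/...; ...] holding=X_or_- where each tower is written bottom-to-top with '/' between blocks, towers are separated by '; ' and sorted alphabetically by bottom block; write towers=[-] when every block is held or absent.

before: towers=[A; C; D/F/B; E; G] holding=H
pre[stack(C, B)]: holding(C) no, clear(B) yes, C≠B yes
holding(C) unmet → stack(C, B) is a no-op
after:  towers=[A; C; D/F/B; E; G] holding=H

towers=[A; C; D/F/B; E; G] holding=H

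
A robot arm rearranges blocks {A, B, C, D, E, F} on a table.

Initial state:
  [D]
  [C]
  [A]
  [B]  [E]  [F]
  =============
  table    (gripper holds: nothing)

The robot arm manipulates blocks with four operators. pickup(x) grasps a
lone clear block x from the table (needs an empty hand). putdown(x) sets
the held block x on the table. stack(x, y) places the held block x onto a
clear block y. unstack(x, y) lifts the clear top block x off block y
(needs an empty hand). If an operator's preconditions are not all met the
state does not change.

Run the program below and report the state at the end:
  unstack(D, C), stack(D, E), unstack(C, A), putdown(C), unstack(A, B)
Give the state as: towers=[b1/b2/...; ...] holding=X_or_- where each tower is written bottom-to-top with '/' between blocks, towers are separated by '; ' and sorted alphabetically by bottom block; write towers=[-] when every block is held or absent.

towers=[B; C; E/D; F] holding=A

step 1 (unstack(D, C)): towers=[B/A/C; E; F] holding=D
step 2 (stack(D, E)): towers=[B/A/C; E/D; F] holding=-
step 3 (unstack(C, A)): towers=[B/A; E/D; F] holding=C
step 4 (putdown(C)): towers=[B/A; C; E/D; F] holding=-
step 5 (unstack(A, B)): towers=[B; C; E/D; F] holding=A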